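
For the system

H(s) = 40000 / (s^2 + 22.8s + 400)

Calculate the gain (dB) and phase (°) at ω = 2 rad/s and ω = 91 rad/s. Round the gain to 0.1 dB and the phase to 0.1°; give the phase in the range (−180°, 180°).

At s = jω = j2:
quadratic: (j2)² + 22.8·j2 + 400 = 396 + j45.6 → |·| ≈ 398.62, ∠ ≈ 6.57°
|H| = 40000 / 398.62 ≈ 100.35
Gain = 20 log₁₀(100.35) ≈ 40.03 dB
∠H = 0.00° − 6.57° = -6.57°

At s = jω = j91:
quadratic: (j91)² + 22.8·j91 + 400 = -7881 + j2074.8 → |·| ≈ 8149.5, ∠ ≈ 165.25°
|H| = 40000 / 8149.5 ≈ 4.9083
Gain = 20 log₁₀(4.9083) ≈ 13.82 dB
∠H = 0.00° − 165.25° = -165.25°

ω = 2: 40.0 dB, -6.6°; ω = 91: 13.8 dB, -165.3°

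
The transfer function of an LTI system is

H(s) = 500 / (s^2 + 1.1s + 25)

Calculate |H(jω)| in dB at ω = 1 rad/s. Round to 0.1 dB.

At s = jω = j1:
quadratic: (j1)² + 1.1·j1 + 25 = 24 + j1.1 → |·| ≈ 24.025, ∠ ≈ 2.62°
|H| = 500 / 24.025 ≈ 20.812
Gain = 20 log₁₀(20.812) ≈ 26.37 dB

26.4 dB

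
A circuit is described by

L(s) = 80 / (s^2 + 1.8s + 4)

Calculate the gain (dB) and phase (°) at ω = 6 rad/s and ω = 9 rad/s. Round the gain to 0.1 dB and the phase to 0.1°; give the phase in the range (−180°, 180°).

ω = 6: 7.5 dB, -161.4°; ω = 9: 0.1 dB, -168.1°

At s = jω = j6:
quadratic: (j6)² + 1.8·j6 + 4 = -32 + j10.8 → |·| ≈ 33.773, ∠ ≈ 161.35°
|L| = 80 / 33.773 ≈ 2.3688
Gain = 20 log₁₀(2.3688) ≈ 7.49 dB
∠L = 0.00° − 161.35° = -161.35°

At s = jω = j9:
quadratic: (j9)² + 1.8·j9 + 4 = -77 + j16.2 → |·| ≈ 78.686, ∠ ≈ 168.12°
|L| = 80 / 78.686 ≈ 1.0167
Gain = 20 log₁₀(1.0167) ≈ 0.14 dB
∠L = 0.00° − 168.12° = -168.12°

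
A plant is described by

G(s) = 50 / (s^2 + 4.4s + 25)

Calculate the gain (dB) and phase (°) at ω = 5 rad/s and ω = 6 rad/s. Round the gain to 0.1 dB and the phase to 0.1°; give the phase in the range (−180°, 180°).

At s = jω = j5:
quadratic: (j5)² + 4.4·j5 + 25 = 0 + j22 → |·| ≈ 22, ∠ ≈ 90.00°
|G| = 50 / 22 ≈ 2.2727
Gain = 20 log₁₀(2.2727) ≈ 7.13 dB
∠G = 0.00° − 90.00° = -90.00°

At s = jω = j6:
quadratic: (j6)² + 4.4·j6 + 25 = -11 + j26.4 → |·| ≈ 28.6, ∠ ≈ 112.62°
|G| = 50 / 28.6 ≈ 1.7483
Gain = 20 log₁₀(1.7483) ≈ 4.85 dB
∠G = 0.00° − 112.62° = -112.62°

ω = 5: 7.1 dB, -90.0°; ω = 6: 4.9 dB, -112.6°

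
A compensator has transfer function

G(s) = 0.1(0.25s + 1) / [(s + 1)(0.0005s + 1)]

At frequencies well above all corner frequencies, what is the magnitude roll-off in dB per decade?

Each pole contributes −20 dB/decade at high frequency; each zero contributes +20 dB/decade.
Net: 1 zero(s) − 2 pole(s) → -20 dB/decade.

-20 dB/decade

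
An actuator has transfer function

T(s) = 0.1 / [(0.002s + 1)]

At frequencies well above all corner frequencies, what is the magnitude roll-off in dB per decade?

Each pole contributes −20 dB/decade at high frequency; each zero contributes +20 dB/decade.
Net: 0 zero(s) − 1 pole(s) → -20 dB/decade.

-20 dB/decade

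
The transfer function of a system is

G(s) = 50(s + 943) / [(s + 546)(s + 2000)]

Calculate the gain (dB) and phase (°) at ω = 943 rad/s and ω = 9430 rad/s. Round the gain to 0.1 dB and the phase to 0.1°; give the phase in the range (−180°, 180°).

ω = 943: -31.2 dB, -40.2°; ω = 9430: -45.7 dB, -80.4°

At s = jω = j943:
zero (s+943): 943 + j943 → |·| = √(943²+943²) = √1778498 ≈ 1333.6, ∠ = arctan(943/943) ≈ 45.00°
pole (s+546): 546 + j943 → |·| = √(546²+943²) = √1187365 ≈ 1089.7, ∠ = arctan(943/546) ≈ 59.93°
pole (s+2000): 2000 + j943 → |·| = √(2000²+943²) = √4889249 ≈ 2211.2, ∠ = arctan(943/2000) ≈ 25.24°
|G| = 50 · 1333.6 / 2.4095e+06 ≈ 0.027674
Gain = 20 log₁₀(0.027674) ≈ -31.16 dB
∠G = 45.00° − 85.17° = -40.17°

At s = jω = j9430:
zero (s+943): 943 + j9430 → |·| = √(943²+9430²) = √89814149 ≈ 9477, ∠ = arctan(9430/943) ≈ 84.29°
pole (s+546): 546 + j9430 → |·| = √(546²+9430²) = √89223016 ≈ 9445.8, ∠ = arctan(9430/546) ≈ 86.69°
pole (s+2000): 2000 + j9430 → |·| = √(2000²+9430²) = √92924900 ≈ 9639.8, ∠ = arctan(9430/2000) ≈ 78.03°
|G| = 50 · 9477 / 9.1056e+07 ≈ 0.0052039
Gain = 20 log₁₀(0.0052039) ≈ -45.67 dB
∠G = 84.29° − 164.72° = -80.43°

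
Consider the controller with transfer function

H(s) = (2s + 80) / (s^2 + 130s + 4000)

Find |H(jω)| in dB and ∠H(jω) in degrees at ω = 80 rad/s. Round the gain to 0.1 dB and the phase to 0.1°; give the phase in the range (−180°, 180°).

Substitute s = j80:
Numerator: 2(j80) + 80 = 80 + j160
Denominator: (j80)^2 + 130(j80) + 4000 = -2400 + j10400
|N| = √(80² + 160²) ≈ 178.89, ∠N ≈ 63.43°
|D| = √(2400² + 10400²) ≈ 10673, ∠D ≈ 102.99°
|H| = 178.89 / 10673 ≈ 0.016761
Gain = 20 log₁₀(0.016761) ≈ -35.51 dB
∠H = 63.43° − 102.99° = -39.56°

-35.5 dB, -39.6°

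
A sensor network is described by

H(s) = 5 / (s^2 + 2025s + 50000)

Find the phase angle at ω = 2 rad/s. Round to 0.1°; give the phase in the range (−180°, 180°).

Substitute s = j2:
Numerator: 5 = 5 + j0
Denominator: (j2)^2 + 2025(j2) + 50000 = 49996 + j4050
|N| = √(5² + 0²) ≈ 5, ∠N ≈ 0.00°
|D| = √(49996² + 4050²) ≈ 50160, ∠D ≈ 4.63°
∠H = 0.00° − 4.63° = -4.63°

-4.6°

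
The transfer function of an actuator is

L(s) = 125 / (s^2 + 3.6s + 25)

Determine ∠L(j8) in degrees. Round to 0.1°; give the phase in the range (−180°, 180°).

At s = jω = j8:
quadratic: (j8)² + 3.6·j8 + 25 = -39 + j28.8 → |·| ≈ 48.481, ∠ ≈ 143.56°
∠L = 0.00° − 143.56° = -143.56°

-143.6°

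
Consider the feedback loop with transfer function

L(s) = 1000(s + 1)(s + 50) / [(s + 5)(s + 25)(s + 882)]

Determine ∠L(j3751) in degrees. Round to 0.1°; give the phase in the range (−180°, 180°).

At s = jω = j3751:
zero (s+1): 1 + j3751 → |·| = √(1²+3751²) = √14070002 ≈ 3751, ∠ = arctan(3751/1) ≈ 89.98°
zero (s+50): 50 + j3751 → |·| = √(50²+3751²) = √14072501 ≈ 3751.3, ∠ = arctan(3751/50) ≈ 89.24°
pole (s+5): 5 + j3751 → |·| = √(5²+3751²) = √14070026 ≈ 3751, ∠ = arctan(3751/5) ≈ 89.92°
pole (s+25): 25 + j3751 → |·| = √(25²+3751²) = √14070626 ≈ 3751.1, ∠ = arctan(3751/25) ≈ 89.62°
pole (s+882): 882 + j3751 → |·| = √(882²+3751²) = √14847925 ≈ 3853.3, ∠ = arctan(3751/882) ≈ 76.77°
∠L = 179.22° − 256.31° = -77.09°

-77.1°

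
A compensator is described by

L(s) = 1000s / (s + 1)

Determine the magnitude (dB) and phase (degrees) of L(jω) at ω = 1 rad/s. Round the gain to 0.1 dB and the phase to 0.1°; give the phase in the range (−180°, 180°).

At s = jω = j1:
zero at origin: s = j1 → |·| = 1, ∠ = 90.00°
pole (s+1): 1 + j1 → |·| = √(1²+1²) = √2 ≈ 1.4142, ∠ = arctan(1/1) ≈ 45.00°
|L| = 1000 · 1 / 1.4142 ≈ 707.11
Gain = 20 log₁₀(707.11) ≈ 56.99 dB
∠L = 90.00° − 45.00° = 45.00°

57.0 dB, 45.0°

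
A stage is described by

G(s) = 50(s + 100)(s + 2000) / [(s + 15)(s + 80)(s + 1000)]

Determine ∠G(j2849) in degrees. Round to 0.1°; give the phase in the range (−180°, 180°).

-105.8°

At s = jω = j2849:
zero (s+100): 100 + j2849 → |·| = √(100²+2849²) = √8126801 ≈ 2850.8, ∠ = arctan(2849/100) ≈ 87.99°
zero (s+2000): 2000 + j2849 → |·| = √(2000²+2849²) = √12116801 ≈ 3480.9, ∠ = arctan(2849/2000) ≈ 54.93°
pole (s+15): 15 + j2849 → |·| = √(15²+2849²) = √8117026 ≈ 2849, ∠ = arctan(2849/15) ≈ 89.70°
pole (s+80): 80 + j2849 → |·| = √(80²+2849²) = √8123201 ≈ 2850.1, ∠ = arctan(2849/80) ≈ 88.39°
pole (s+1000): 1000 + j2849 → |·| = √(1000²+2849²) = √9116801 ≈ 3019.4, ∠ = arctan(2849/1000) ≈ 70.66°
∠G = 142.92° − 248.75° = -105.83°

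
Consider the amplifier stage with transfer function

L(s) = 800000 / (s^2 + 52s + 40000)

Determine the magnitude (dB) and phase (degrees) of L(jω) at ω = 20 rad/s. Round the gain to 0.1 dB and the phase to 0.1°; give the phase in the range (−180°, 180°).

At s = jω = j20:
quadratic: (j20)² + 52·j20 + 40000 = 39600 + j1040 → |·| ≈ 39614, ∠ ≈ 1.50°
|L| = 800000 / 39614 ≈ 20.195
Gain = 20 log₁₀(20.195) ≈ 26.10 dB
∠L = 0.00° − 1.50° = -1.50°

26.1 dB, -1.5°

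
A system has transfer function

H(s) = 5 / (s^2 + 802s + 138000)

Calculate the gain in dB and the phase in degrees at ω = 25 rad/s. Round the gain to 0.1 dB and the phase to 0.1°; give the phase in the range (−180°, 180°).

-88.9 dB, -8.3°

Substitute s = j25:
Numerator: 5 = 5 + j0
Denominator: (j25)^2 + 802(j25) + 138000 = 137375 + j20050
|N| = √(5² + 0²) ≈ 5, ∠N ≈ 0.00°
|D| = √(137375² + 20050²) ≈ 1.3883e+05, ∠D ≈ 8.30°
|H| = 5 / 1.3883e+05 ≈ 3.6015e-05
Gain = 20 log₁₀(3.6015e-05) ≈ -88.87 dB
∠H = 0.00° − 8.30° = -8.30°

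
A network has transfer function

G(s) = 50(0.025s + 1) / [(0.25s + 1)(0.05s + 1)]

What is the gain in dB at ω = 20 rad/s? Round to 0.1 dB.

17.8 dB

At ω = 20 rad/s:
zero (1 + j20·0.025) = 1 + j0.5 → |·| ≈ 1.118, ∠ ≈ 26.57°
pole (1 + j20·0.25) = 1 + j5 → |·| ≈ 5.099, ∠ ≈ 78.69°
pole (1 + j20·0.05) = 1 + j1 → |·| ≈ 1.4142, ∠ ≈ 45.00°
|G| = 50 · 1.118 / (5.099 · 1.4142) ≈ 7.752
Gain = 20 log₁₀(7.752) ≈ 17.79 dB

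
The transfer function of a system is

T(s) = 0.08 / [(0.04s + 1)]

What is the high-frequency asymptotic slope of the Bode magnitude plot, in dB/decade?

-20 dB/decade

Each pole contributes −20 dB/decade at high frequency; each zero contributes +20 dB/decade.
Net: 0 zero(s) − 1 pole(s) → -20 dB/decade.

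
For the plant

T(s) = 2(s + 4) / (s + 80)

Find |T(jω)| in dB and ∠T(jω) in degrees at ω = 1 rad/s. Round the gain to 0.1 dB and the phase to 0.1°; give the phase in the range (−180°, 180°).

-19.7 dB, 13.3°

At s = jω = j1:
zero (s+4): 4 + j1 → |·| = √(4²+1²) = √17 ≈ 4.1231, ∠ = arctan(1/4) ≈ 14.04°
pole (s+80): 80 + j1 → |·| = √(80²+1²) = √6401 ≈ 80.006, ∠ = arctan(1/80) ≈ 0.72°
|T| = 2 · 4.1231 / 80.006 ≈ 0.10307
Gain = 20 log₁₀(0.10307) ≈ -19.74 dB
∠T = 14.04° − 0.72° = 13.32°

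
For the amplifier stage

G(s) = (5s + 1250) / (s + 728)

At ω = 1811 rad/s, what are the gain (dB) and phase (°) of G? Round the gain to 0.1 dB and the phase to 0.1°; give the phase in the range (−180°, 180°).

Substitute s = j1811:
Numerator: 5(j1811) + 1250 = 1250 + j9055
Denominator: (j1811) + 728 = 728 + j1811
|N| = √(1250² + 9055²) ≈ 9140.9, ∠N ≈ 82.14°
|D| = √(728² + 1811²) ≈ 1951.8, ∠D ≈ 68.10°
|G| = 9140.9 / 1951.8 ≈ 4.6833
Gain = 20 log₁₀(4.6833) ≈ 13.41 dB
∠G = 82.14° − 68.10° = 14.04°

13.4 dB, 14.0°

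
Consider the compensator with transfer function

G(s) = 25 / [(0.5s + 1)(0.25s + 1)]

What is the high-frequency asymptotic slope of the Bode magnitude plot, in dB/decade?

Each pole contributes −20 dB/decade at high frequency; each zero contributes +20 dB/decade.
Net: 0 zero(s) − 2 pole(s) → -40 dB/decade.

-40 dB/decade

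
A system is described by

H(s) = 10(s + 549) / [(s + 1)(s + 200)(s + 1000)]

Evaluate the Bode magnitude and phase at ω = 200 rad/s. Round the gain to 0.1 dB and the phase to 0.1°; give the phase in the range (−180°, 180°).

-79.9 dB, -126.0°

At s = jω = j200:
zero (s+549): 549 + j200 → |·| = √(549²+200²) = √341401 ≈ 584.3, ∠ = arctan(200/549) ≈ 20.02°
pole (s+1): 1 + j200 → |·| = √(1²+200²) = √40001 ≈ 200, ∠ = arctan(200/1) ≈ 89.71°
pole (s+200): 200 + j200 → |·| = √(200²+200²) = √80000 ≈ 282.84, ∠ = arctan(200/200) ≈ 45.00°
pole (s+1000): 1000 + j200 → |·| = √(1000²+200²) = √1040000 ≈ 1019.8, ∠ = arctan(200/1000) ≈ 11.31°
|H| = 10 · 584.3 / 5.7688e+07 ≈ 0.00010129
Gain = 20 log₁₀(0.00010129) ≈ -79.89 dB
∠H = 20.02° − 146.02° = -126.00°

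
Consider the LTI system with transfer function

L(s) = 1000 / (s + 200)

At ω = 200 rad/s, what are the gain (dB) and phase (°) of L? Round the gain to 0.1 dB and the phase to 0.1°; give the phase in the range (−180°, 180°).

11.0 dB, -45.0°

Substitute s = j200:
Numerator: 1000 = 1000 + j0
Denominator: (j200) + 200 = 200 + j200
|N| = √(1000² + 0²) ≈ 1000, ∠N ≈ 0.00°
|D| = √(200² + 200²) ≈ 282.84, ∠D ≈ 45.00°
|L| = 1000 / 282.84 ≈ 3.5356
Gain = 20 log₁₀(3.5356) ≈ 10.97 dB
∠L = 0.00° − 45.00° = -45.00°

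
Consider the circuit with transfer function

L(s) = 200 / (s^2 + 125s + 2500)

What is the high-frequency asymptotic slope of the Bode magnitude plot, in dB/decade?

Each pole contributes −20 dB/decade at high frequency; each zero contributes +20 dB/decade.
Net: 0 zero(s) − 2 pole(s) → -40 dB/decade.

-40 dB/decade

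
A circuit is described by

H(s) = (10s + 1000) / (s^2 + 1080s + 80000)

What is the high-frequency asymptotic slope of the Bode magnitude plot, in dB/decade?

Each pole contributes −20 dB/decade at high frequency; each zero contributes +20 dB/decade.
Net: 1 zero(s) − 2 pole(s) → -20 dB/decade.

-20 dB/decade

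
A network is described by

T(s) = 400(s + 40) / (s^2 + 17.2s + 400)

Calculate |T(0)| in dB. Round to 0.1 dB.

T(0) = 400·40 / 400 = 40
20 log₁₀(40) ≈ 32.04 dB

32.0 dB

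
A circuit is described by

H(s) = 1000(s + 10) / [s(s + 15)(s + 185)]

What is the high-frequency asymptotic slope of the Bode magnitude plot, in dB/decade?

Each pole contributes −20 dB/decade at high frequency; each zero contributes +20 dB/decade.
Net: 1 zero(s) − 3 pole(s) → -40 dB/decade.

-40 dB/decade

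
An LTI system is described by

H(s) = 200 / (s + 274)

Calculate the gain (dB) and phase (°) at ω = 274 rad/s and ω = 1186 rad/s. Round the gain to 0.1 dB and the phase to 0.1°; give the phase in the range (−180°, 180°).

Substitute s = j274:
Numerator: 200 = 200 + j0
Denominator: (j274) + 274 = 274 + j274
|N| = √(200² + 0²) ≈ 200, ∠N ≈ 0.00°
|D| = √(274² + 274²) ≈ 387.49, ∠D ≈ 45.00°
|H| = 200 / 387.49 ≈ 0.51614
Gain = 20 log₁₀(0.51614) ≈ -5.74 dB
∠H = 0.00° − 45.00° = -45.00°

Substitute s = j1186:
Numerator: 200 = 200 + j0
Denominator: (j1186) + 274 = 274 + j1186
|N| = √(200² + 0²) ≈ 200, ∠N ≈ 0.00°
|D| = √(274² + 1186²) ≈ 1217.2, ∠D ≈ 76.99°
|H| = 200 / 1217.2 ≈ 0.16431
Gain = 20 log₁₀(0.16431) ≈ -15.69 dB
∠H = 0.00° − 76.99° = -76.99°

ω = 274: -5.7 dB, -45.0°; ω = 1186: -15.7 dB, -77.0°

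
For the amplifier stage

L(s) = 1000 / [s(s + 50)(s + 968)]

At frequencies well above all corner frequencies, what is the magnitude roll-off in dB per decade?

Each pole contributes −20 dB/decade at high frequency; each zero contributes +20 dB/decade.
Net: 0 zero(s) − 3 pole(s) → -60 dB/decade.

-60 dB/decade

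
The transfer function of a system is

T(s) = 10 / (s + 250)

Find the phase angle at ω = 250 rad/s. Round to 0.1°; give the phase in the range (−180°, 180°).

-45.0°

Substitute s = j250:
Numerator: 10 = 10 + j0
Denominator: (j250) + 250 = 250 + j250
|N| = √(10² + 0²) ≈ 10, ∠N ≈ 0.00°
|D| = √(250² + 250²) ≈ 353.55, ∠D ≈ 45.00°
∠T = 0.00° − 45.00° = -45.00°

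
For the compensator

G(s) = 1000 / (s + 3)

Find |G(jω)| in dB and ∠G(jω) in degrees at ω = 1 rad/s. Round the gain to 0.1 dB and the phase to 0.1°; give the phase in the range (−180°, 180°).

At s = jω = j1:
pole (s+3): 3 + j1 → |·| = √(3²+1²) = √10 ≈ 3.1623, ∠ = arctan(1/3) ≈ 18.43°
|G| = 1000 / 3.1623 ≈ 316.23
Gain = 20 log₁₀(316.23) ≈ 50.00 dB
∠G = 0.00° − 18.43° = -18.43°

50.0 dB, -18.4°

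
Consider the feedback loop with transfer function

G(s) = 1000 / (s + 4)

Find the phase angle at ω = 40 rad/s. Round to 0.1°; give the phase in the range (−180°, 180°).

Substitute s = j40:
Numerator: 1000 = 1000 + j0
Denominator: (j40) + 4 = 4 + j40
|N| = √(1000² + 0²) ≈ 1000, ∠N ≈ 0.00°
|D| = √(4² + 40²) ≈ 40.2, ∠D ≈ 84.29°
∠G = 0.00° − 84.29° = -84.29°

-84.3°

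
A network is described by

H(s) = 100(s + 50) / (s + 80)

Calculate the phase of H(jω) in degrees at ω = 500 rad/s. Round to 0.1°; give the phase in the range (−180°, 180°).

3.4°

At s = jω = j500:
zero (s+50): 50 + j500 → |·| = √(50²+500²) = √252500 ≈ 502.49, ∠ = arctan(500/50) ≈ 84.29°
pole (s+80): 80 + j500 → |·| = √(80²+500²) = √256400 ≈ 506.36, ∠ = arctan(500/80) ≈ 80.91°
∠H = 84.29° − 80.91° = 3.38°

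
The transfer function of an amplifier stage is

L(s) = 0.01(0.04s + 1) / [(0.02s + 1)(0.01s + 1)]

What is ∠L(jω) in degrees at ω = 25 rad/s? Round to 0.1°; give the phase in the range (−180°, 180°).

At ω = 25 rad/s:
zero (1 + j25·0.04) = 1 + j1 → |·| ≈ 1.4142, ∠ ≈ 45.00°
pole (1 + j25·0.02) = 1 + j0.5 → |·| ≈ 1.118, ∠ ≈ 26.57°
pole (1 + j25·0.01) = 1 + j0.25 → |·| ≈ 1.0308, ∠ ≈ 14.04°
∠L = (45.00°) − (26.57° + 14.04°) = 4.39°

4.4°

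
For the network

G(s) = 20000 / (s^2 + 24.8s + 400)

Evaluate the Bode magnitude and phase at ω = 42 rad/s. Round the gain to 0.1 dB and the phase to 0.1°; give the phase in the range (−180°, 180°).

21.3 dB, -142.6°

At s = jω = j42:
quadratic: (j42)² + 24.8·j42 + 400 = -1364 + j1041.6 → |·| ≈ 1716.2, ∠ ≈ 142.63°
|G| = 20000 / 1716.2 ≈ 11.654
Gain = 20 log₁₀(11.654) ≈ 21.33 dB
∠G = 0.00° − 142.63° = -142.63°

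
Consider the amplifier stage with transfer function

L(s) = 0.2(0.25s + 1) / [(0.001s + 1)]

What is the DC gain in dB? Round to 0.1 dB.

L(0) = 0.2 · 1 / 1 = 0.2
20 log₁₀(0.2) ≈ -13.98 dB

-14.0 dB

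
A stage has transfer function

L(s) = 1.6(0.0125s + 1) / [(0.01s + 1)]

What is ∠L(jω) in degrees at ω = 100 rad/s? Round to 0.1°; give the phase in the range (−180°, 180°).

6.3°

At ω = 100 rad/s:
zero (1 + j100·0.0125) = 1 + j1.25 → |·| ≈ 1.6008, ∠ ≈ 51.34°
pole (1 + j100·0.01) = 1 + j1 → |·| ≈ 1.4142, ∠ ≈ 45.00°
∠L = (51.34°) − (45.00°) = 6.34°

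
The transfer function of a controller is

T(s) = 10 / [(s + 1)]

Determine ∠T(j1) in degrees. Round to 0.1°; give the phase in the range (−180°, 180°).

At ω = 1 rad/s:
pole (1 + j1·1) = 1 + j1 → |·| ≈ 1.4142, ∠ ≈ 45.00°
∠T = (0°) − (45.00°) = -45.00°

-45.0°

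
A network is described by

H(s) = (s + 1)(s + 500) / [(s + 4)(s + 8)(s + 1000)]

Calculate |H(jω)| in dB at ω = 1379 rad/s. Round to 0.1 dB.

At s = jω = j1379:
zero (s+1): 1 + j1379 → |·| = √(1²+1379²) = √1901642 ≈ 1379, ∠ = arctan(1379/1) ≈ 89.96°
zero (s+500): 500 + j1379 → |·| = √(500²+1379²) = √2151641 ≈ 1466.8, ∠ = arctan(1379/500) ≈ 70.07°
pole (s+4): 4 + j1379 → |·| = √(4²+1379²) = √1901657 ≈ 1379, ∠ = arctan(1379/4) ≈ 89.83°
pole (s+8): 8 + j1379 → |·| = √(8²+1379²) = √1901705 ≈ 1379, ∠ = arctan(1379/8) ≈ 89.67°
pole (s+1000): 1000 + j1379 → |·| = √(1000²+1379²) = √2901641 ≈ 1703.4, ∠ = arctan(1379/1000) ≈ 54.05°
|H| = 1 · 2.0227e+06 / 3.2393e+09 ≈ 0.00062443
Gain = 20 log₁₀(0.00062443) ≈ -64.09 dB

-64.1 dB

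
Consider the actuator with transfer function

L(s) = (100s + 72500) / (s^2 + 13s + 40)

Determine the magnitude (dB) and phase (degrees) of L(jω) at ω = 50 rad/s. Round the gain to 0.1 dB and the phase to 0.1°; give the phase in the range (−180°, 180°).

29.1 dB, -161.3°

Substitute s = j50:
Numerator: 100(j50) + 72500 = 72500 + j5000
Denominator: (j50)^2 + 13(j50) + 40 = -2460 + j650
|N| = √(72500² + 5000²) ≈ 72672, ∠N ≈ 3.95°
|D| = √(2460² + 650²) ≈ 2544.4, ∠D ≈ 165.20°
|L| = 72672 / 2544.4 ≈ 28.562
Gain = 20 log₁₀(28.562) ≈ 29.12 dB
∠L = 3.95° − 165.20° = -161.25°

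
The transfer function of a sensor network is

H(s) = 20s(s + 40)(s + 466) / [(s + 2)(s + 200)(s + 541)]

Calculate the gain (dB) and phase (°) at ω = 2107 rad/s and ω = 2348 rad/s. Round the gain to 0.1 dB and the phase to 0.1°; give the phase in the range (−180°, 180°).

ω = 2107: 25.9 dB, 6.3°; ω = 2348: 25.9 dB, 5.7°

At s = jω = j2107:
zero (s+40): 40 + j2107 → |·| = √(40²+2107²) = √4441049 ≈ 2107.4, ∠ = arctan(2107/40) ≈ 88.91°
zero (s+466): 466 + j2107 → |·| = √(466²+2107²) = √4656605 ≈ 2157.9, ∠ = arctan(2107/466) ≈ 77.53°
zero at origin: s = j2107 → |·| = 2107, ∠ = 90.00°
pole (s+2): 2 + j2107 → |·| = √(2²+2107²) = √4439453 ≈ 2107, ∠ = arctan(2107/2) ≈ 89.95°
pole (s+200): 200 + j2107 → |·| = √(200²+2107²) = √4479449 ≈ 2116.5, ∠ = arctan(2107/200) ≈ 84.58°
pole (s+541): 541 + j2107 → |·| = √(541²+2107²) = √4732130 ≈ 2175.3, ∠ = arctan(2107/541) ≈ 75.60°
|H| = 20 · 9.5817e+09 / 9.7007e+09 ≈ 19.755
Gain = 20 log₁₀(19.755) ≈ 25.91 dB
∠H = 256.44° − 250.13° = 6.31°

At s = jω = j2348:
zero (s+40): 40 + j2348 → |·| = √(40²+2348²) = √5514704 ≈ 2348.3, ∠ = arctan(2348/40) ≈ 89.02°
zero (s+466): 466 + j2348 → |·| = √(466²+2348²) = √5730260 ≈ 2393.8, ∠ = arctan(2348/466) ≈ 78.77°
zero at origin: s = j2348 → |·| = 2348, ∠ = 90.00°
pole (s+2): 2 + j2348 → |·| = √(2²+2348²) = √5513108 ≈ 2348, ∠ = arctan(2348/2) ≈ 89.95°
pole (s+200): 200 + j2348 → |·| = √(200²+2348²) = √5553104 ≈ 2356.5, ∠ = arctan(2348/200) ≈ 85.13°
pole (s+541): 541 + j2348 → |·| = √(541²+2348²) = √5805785 ≈ 2409.5, ∠ = arctan(2348/541) ≈ 77.02°
|H| = 20 · 1.3199e+10 / 1.3332e+10 ≈ 19.8
Gain = 20 log₁₀(19.8) ≈ 25.93 dB
∠H = 257.79° − 252.10° = 5.69°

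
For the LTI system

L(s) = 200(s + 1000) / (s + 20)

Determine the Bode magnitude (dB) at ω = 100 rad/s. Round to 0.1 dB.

At s = jω = j100:
zero (s+1000): 1000 + j100 → |·| = √(1000²+100²) = √1010000 ≈ 1005, ∠ = arctan(100/1000) ≈ 5.71°
pole (s+20): 20 + j100 → |·| = √(20²+100²) = √10400 ≈ 101.98, ∠ = arctan(100/20) ≈ 78.69°
|L| = 200 · 1005 / 101.98 ≈ 1971
Gain = 20 log₁₀(1971) ≈ 65.89 dB

65.9 dB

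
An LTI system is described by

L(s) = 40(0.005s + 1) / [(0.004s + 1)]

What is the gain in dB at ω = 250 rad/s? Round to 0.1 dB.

At ω = 250 rad/s:
zero (1 + j250·0.005) = 1 + j1.25 → |·| ≈ 1.6008, ∠ ≈ 51.34°
pole (1 + j250·0.004) = 1 + j1 → |·| ≈ 1.4142, ∠ ≈ 45.00°
|L| = 40 · 1.6008 / (1.4142) ≈ 45.278
Gain = 20 log₁₀(45.278) ≈ 33.12 dB

33.1 dB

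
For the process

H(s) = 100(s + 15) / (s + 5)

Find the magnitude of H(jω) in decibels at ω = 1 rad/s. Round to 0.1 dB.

At s = jω = j1:
zero (s+15): 15 + j1 → |·| = √(15²+1²) = √226 ≈ 15.033, ∠ = arctan(1/15) ≈ 3.81°
pole (s+5): 5 + j1 → |·| = √(5²+1²) = √26 ≈ 5.099, ∠ = arctan(1/5) ≈ 11.31°
|H| = 100 · 15.033 / 5.099 ≈ 294.82
Gain = 20 log₁₀(294.82) ≈ 49.39 dB

49.4 dB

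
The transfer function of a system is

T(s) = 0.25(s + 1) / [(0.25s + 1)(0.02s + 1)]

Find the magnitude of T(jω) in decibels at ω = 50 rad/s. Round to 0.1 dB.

At ω = 50 rad/s:
zero (1 + j50·1) = 1 + j50 → |·| ≈ 50.01, ∠ ≈ 88.85°
pole (1 + j50·0.25) = 1 + j12.5 → |·| ≈ 12.54, ∠ ≈ 85.43°
pole (1 + j50·0.02) = 1 + j1 → |·| ≈ 1.4142, ∠ ≈ 45.00°
|T| = 0.25 · 50.01 / (12.54 · 1.4142) ≈ 0.705
Gain = 20 log₁₀(0.705) ≈ -3.04 dB

-3.0 dB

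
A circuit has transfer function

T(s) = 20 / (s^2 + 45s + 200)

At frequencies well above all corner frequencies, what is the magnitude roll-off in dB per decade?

Each pole contributes −20 dB/decade at high frequency; each zero contributes +20 dB/decade.
Net: 0 zero(s) − 2 pole(s) → -40 dB/decade.

-40 dB/decade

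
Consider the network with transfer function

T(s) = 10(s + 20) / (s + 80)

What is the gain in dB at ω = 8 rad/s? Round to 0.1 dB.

8.6 dB

At s = jω = j8:
zero (s+20): 20 + j8 → |·| = √(20²+8²) = √464 ≈ 21.541, ∠ = arctan(8/20) ≈ 21.80°
pole (s+80): 80 + j8 → |·| = √(80²+8²) = √6464 ≈ 80.399, ∠ = arctan(8/80) ≈ 5.71°
|T| = 10 · 21.541 / 80.399 ≈ 2.6793
Gain = 20 log₁₀(2.6793) ≈ 8.56 dB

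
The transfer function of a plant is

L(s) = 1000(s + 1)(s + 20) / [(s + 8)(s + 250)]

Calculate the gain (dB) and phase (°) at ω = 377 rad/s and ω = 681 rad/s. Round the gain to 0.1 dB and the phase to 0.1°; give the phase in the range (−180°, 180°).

ω = 377: 58.4 dB, 31.6°; ω = 681: 59.5 dB, 19.1°

At s = jω = j377:
zero (s+1): 1 + j377 → |·| = √(1²+377²) = √142130 ≈ 377, ∠ = arctan(377/1) ≈ 89.85°
zero (s+20): 20 + j377 → |·| = √(20²+377²) = √142529 ≈ 377.53, ∠ = arctan(377/20) ≈ 86.96°
pole (s+8): 8 + j377 → |·| = √(8²+377²) = √142193 ≈ 377.08, ∠ = arctan(377/8) ≈ 88.78°
pole (s+250): 250 + j377 → |·| = √(250²+377²) = √204629 ≈ 452.36, ∠ = arctan(377/250) ≈ 56.45°
|L| = 1000 · 1.4233e+05 / 1.7058e+05 ≈ 834.39
Gain = 20 log₁₀(834.39) ≈ 58.43 dB
∠L = 176.81° − 145.23° = 31.58°

At s = jω = j681:
zero (s+1): 1 + j681 → |·| = √(1²+681²) = √463762 ≈ 681, ∠ = arctan(681/1) ≈ 89.92°
zero (s+20): 20 + j681 → |·| = √(20²+681²) = √464161 ≈ 681.29, ∠ = arctan(681/20) ≈ 88.32°
pole (s+8): 8 + j681 → |·| = √(8²+681²) = √463825 ≈ 681.05, ∠ = arctan(681/8) ≈ 89.33°
pole (s+250): 250 + j681 → |·| = √(250²+681²) = √526261 ≈ 725.44, ∠ = arctan(681/250) ≈ 69.84°
|L| = 1000 · 4.6396e+05 / 4.9406e+05 ≈ 939.08
Gain = 20 log₁₀(939.08) ≈ 59.45 dB
∠L = 178.24° − 159.17° = 19.07°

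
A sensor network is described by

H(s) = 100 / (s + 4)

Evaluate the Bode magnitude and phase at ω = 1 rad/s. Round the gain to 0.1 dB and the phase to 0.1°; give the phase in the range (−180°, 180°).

27.7 dB, -14.0°

Substitute s = j1:
Numerator: 100 = 100 + j0
Denominator: (j1) + 4 = 4 + j1
|N| = √(100² + 0²) ≈ 100, ∠N ≈ 0.00°
|D| = √(4² + 1²) ≈ 4.1231, ∠D ≈ 14.04°
|H| = 100 / 4.1231 ≈ 24.254
Gain = 20 log₁₀(24.254) ≈ 27.70 dB
∠H = 0.00° − 14.04° = -14.04°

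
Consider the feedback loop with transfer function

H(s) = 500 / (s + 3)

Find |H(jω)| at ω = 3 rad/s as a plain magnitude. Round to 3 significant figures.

Substitute s = j3:
Numerator: 500 = 500 + j0
Denominator: (j3) + 3 = 3 + j3
|N| = √(500² + 0²) ≈ 500, ∠N ≈ 0.00°
|D| = √(3² + 3²) ≈ 4.2426, ∠D ≈ 45.00°
|H| = 500 / 4.2426 ≈ 117.85

118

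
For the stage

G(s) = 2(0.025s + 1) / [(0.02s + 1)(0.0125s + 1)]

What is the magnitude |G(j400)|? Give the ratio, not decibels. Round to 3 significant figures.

0.489

At ω = 400 rad/s:
zero (1 + j400·0.025) = 1 + j10 → |·| ≈ 10.05, ∠ ≈ 84.29°
pole (1 + j400·0.02) = 1 + j8 → |·| ≈ 8.0623, ∠ ≈ 82.87°
pole (1 + j400·0.0125) = 1 + j5 → |·| ≈ 5.099, ∠ ≈ 78.69°
|G| = 2 · 10.05 / (8.0623 · 5.099) ≈ 0.48894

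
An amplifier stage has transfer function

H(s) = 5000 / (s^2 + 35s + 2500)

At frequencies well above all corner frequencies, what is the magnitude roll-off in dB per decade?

-40 dB/decade

Each pole contributes −20 dB/decade at high frequency; each zero contributes +20 dB/decade.
Net: 0 zero(s) − 2 pole(s) → -40 dB/decade.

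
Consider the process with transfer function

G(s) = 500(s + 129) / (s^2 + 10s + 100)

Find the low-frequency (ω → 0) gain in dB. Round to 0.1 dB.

G(0) = 500·129 / 100 = 645
20 log₁₀(645) ≈ 56.19 dB

56.2 dB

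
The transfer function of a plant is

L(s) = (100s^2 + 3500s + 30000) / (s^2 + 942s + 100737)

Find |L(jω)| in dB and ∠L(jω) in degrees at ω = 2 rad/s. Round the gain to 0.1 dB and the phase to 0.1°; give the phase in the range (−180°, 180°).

-10.4 dB, 12.2°

Substitute s = j2:
Numerator: 100(j2)^2 + 3500(j2) + 30000 = 29600 + j7000
Denominator: (j2)^2 + 942(j2) + 100737 = 100733 + j1884
|N| = √(29600² + 7000²) ≈ 30416, ∠N ≈ 13.31°
|D| = √(100733² + 1884²) ≈ 1.0075e+05, ∠D ≈ 1.07°
|L| = 30416 / 1.0075e+05 ≈ 0.3019
Gain = 20 log₁₀(0.3019) ≈ -10.40 dB
∠L = 13.31° − 1.07° = 12.24°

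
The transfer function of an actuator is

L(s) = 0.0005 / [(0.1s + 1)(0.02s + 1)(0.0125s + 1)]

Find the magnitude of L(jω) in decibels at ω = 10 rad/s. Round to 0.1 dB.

-69.3 dB

At ω = 10 rad/s:
pole (1 + j10·0.1) = 1 + j1 → |·| ≈ 1.4142, ∠ ≈ 45.00°
pole (1 + j10·0.02) = 1 + j0.2 → |·| ≈ 1.0198, ∠ ≈ 11.31°
pole (1 + j10·0.0125) = 1 + j0.125 → |·| ≈ 1.0078, ∠ ≈ 7.13°
|L| = 0.0005 · 1 / (1.4142 · 1.0198 · 1.0078) ≈ 0.00034401
Gain = 20 log₁₀(0.00034401) ≈ -69.27 dB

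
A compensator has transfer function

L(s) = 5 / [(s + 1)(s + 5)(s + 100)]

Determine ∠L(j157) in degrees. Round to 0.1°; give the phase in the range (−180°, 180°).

124.7°

At s = jω = j157:
pole (s+1): 1 + j157 → |·| = √(1²+157²) = √24650 ≈ 157, ∠ = arctan(157/1) ≈ 89.64°
pole (s+5): 5 + j157 → |·| = √(5²+157²) = √24674 ≈ 157.08, ∠ = arctan(157/5) ≈ 88.18°
pole (s+100): 100 + j157 → |·| = √(100²+157²) = √34649 ≈ 186.14, ∠ = arctan(157/100) ≈ 57.51°
∠L = 0.00° − 235.33° = -235.33° ≡ 124.67° (principal value)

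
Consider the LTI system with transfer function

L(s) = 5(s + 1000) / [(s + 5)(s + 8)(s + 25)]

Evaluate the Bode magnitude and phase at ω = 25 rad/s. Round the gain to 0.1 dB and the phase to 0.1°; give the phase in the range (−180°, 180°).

At s = jω = j25:
zero (s+1000): 1000 + j25 → |·| = √(1000²+25²) = √1000625 ≈ 1000.3, ∠ = arctan(25/1000) ≈ 1.43°
pole (s+5): 5 + j25 → |·| = √(5²+25²) = √650 ≈ 25.495, ∠ = arctan(25/5) ≈ 78.69°
pole (s+8): 8 + j25 → |·| = √(8²+25²) = √689 ≈ 26.249, ∠ = arctan(25/8) ≈ 72.26°
pole (s+25): 25 + j25 → |·| = √(25²+25²) = √1250 ≈ 35.355, ∠ = arctan(25/25) ≈ 45.00°
|L| = 5 · 1000.3 / 23660 ≈ 0.21139
Gain = 20 log₁₀(0.21139) ≈ -13.50 dB
∠L = 1.43° − 195.95° = -194.52° ≡ 165.48° (principal value)

-13.5 dB, 165.5°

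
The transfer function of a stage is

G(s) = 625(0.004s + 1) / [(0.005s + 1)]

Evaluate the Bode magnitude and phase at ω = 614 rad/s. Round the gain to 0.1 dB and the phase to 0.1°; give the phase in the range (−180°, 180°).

54.2 dB, -4.1°

At ω = 614 rad/s:
zero (1 + j614·0.004) = 1 + j2.456 → |·| ≈ 2.6518, ∠ ≈ 67.85°
pole (1 + j614·0.005) = 1 + j3.07 → |·| ≈ 3.2288, ∠ ≈ 71.96°
|G| = 625 · 2.6518 / (3.2288) ≈ 513.31
Gain = 20 log₁₀(513.31) ≈ 54.21 dB
∠G = (67.85°) − (71.96°) = -4.11°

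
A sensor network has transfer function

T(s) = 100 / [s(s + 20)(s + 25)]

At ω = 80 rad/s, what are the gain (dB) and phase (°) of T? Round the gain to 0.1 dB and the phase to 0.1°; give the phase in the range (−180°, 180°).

At s = jω = j80:
pole (s+20): 20 + j80 → |·| = √(20²+80²) = √6800 ≈ 82.462, ∠ = arctan(80/20) ≈ 75.96°
pole (s+25): 25 + j80 → |·| = √(25²+80²) = √7025 ≈ 83.815, ∠ = arctan(80/25) ≈ 72.65°
pole at origin: |s| = 80, ∠ = 90.00° (in denominator)
|T| = 100 / 5.5292e+05 ≈ 0.00018086
Gain = 20 log₁₀(0.00018086) ≈ -74.85 dB
∠T = 0.00° − 238.61° = -238.61° ≡ 121.39° (principal value)

-74.9 dB, 121.4°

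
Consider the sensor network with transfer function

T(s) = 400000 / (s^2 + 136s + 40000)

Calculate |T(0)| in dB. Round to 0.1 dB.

20.0 dB

T(0) = 400000 / 40000 = 10
20 log₁₀(10) ≈ 20.00 dB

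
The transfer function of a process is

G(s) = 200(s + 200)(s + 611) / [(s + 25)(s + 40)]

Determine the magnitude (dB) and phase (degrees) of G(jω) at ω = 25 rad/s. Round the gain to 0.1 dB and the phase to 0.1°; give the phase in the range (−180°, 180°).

83.4 dB, -67.5°

At s = jω = j25:
zero (s+200): 200 + j25 → |·| = √(200²+25²) = √40625 ≈ 201.56, ∠ = arctan(25/200) ≈ 7.13°
zero (s+611): 611 + j25 → |·| = √(611²+25²) = √373946 ≈ 611.51, ∠ = arctan(25/611) ≈ 2.34°
pole (s+25): 25 + j25 → |·| = √(25²+25²) = √1250 ≈ 35.355, ∠ = arctan(25/25) ≈ 45.00°
pole (s+40): 40 + j25 → |·| = √(40²+25²) = √2225 ≈ 47.17, ∠ = arctan(25/40) ≈ 32.01°
|G| = 200 · 1.2326e+05 / 1667.7 ≈ 14782
Gain = 20 log₁₀(14782) ≈ 83.39 dB
∠G = 9.47° − 77.01° = -67.54°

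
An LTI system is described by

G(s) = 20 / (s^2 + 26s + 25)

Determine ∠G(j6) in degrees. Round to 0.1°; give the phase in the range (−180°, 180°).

-94.0°

Substitute s = j6:
Numerator: 20 = 20 + j0
Denominator: (j6)^2 + 26(j6) + 25 = -11 + j156
|N| = √(20² + 0²) ≈ 20, ∠N ≈ 0.00°
|D| = √(11² + 156²) ≈ 156.39, ∠D ≈ 94.03°
∠G = 0.00° − 94.03° = -94.03°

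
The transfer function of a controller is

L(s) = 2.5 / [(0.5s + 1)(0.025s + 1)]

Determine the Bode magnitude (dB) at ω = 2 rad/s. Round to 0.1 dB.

At ω = 2 rad/s:
pole (1 + j2·0.5) = 1 + j1 → |·| ≈ 1.4142, ∠ ≈ 45.00°
pole (1 + j2·0.025) = 1 + j0.05 → |·| ≈ 1.0012, ∠ ≈ 2.86°
|L| = 2.5 · 1 / (1.4142 · 1.0012) ≈ 1.7657
Gain = 20 log₁₀(1.7657) ≈ 4.94 dB

4.9 dB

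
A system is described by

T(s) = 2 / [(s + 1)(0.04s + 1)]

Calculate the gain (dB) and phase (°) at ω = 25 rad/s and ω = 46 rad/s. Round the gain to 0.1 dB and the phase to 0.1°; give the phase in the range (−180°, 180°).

At ω = 25 rad/s:
pole (1 + j25·1) = 1 + j25 → |·| ≈ 25.02, ∠ ≈ 87.71°
pole (1 + j25·0.04) = 1 + j1 → |·| ≈ 1.4142, ∠ ≈ 45.00°
|T| = 2 · 1 / (25.02 · 1.4142) ≈ 0.056524
Gain = 20 log₁₀(0.056524) ≈ -24.96 dB
∠T = (0°) − (87.71° + 45.00°) = -132.71°

At ω = 46 rad/s:
pole (1 + j46·1) = 1 + j46 → |·| ≈ 46.011, ∠ ≈ 88.75°
pole (1 + j46·0.04) = 1 + j1.84 → |·| ≈ 2.0942, ∠ ≈ 61.48°
|T| = 2 · 1 / (46.011 · 2.0942) ≈ 0.020756
Gain = 20 log₁₀(0.020756) ≈ -33.66 dB
∠T = (0°) − (88.75° + 61.48°) = -150.23°

ω = 25: -25.0 dB, -132.7°; ω = 46: -33.7 dB, -150.2°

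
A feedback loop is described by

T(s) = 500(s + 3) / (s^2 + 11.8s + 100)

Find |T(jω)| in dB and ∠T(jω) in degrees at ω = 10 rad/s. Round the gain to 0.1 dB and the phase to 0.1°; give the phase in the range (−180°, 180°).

At s = jω = j10:
zero (s+3): 3 + j10 → |·| = √(3²+10²) = √109 ≈ 10.44, ∠ = arctan(10/3) ≈ 73.30°
quadratic: (j10)² + 11.8·j10 + 100 = 0 + j118 → |·| ≈ 118, ∠ ≈ 90.00°
|T| = 500 · 10.44 / 118 ≈ 44.237
Gain = 20 log₁₀(44.237) ≈ 32.92 dB
∠T = 73.30° − 90.00° = -16.70°

32.9 dB, -16.7°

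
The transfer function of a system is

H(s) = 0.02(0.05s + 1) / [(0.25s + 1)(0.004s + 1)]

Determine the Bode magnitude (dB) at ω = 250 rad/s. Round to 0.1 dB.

At ω = 250 rad/s:
zero (1 + j250·0.05) = 1 + j12.5 → |·| ≈ 12.54, ∠ ≈ 85.43°
pole (1 + j250·0.25) = 1 + j62.5 → |·| ≈ 62.508, ∠ ≈ 89.08°
pole (1 + j250·0.004) = 1 + j1 → |·| ≈ 1.4142, ∠ ≈ 45.00°
|H| = 0.02 · 12.54 / (62.508 · 1.4142) ≈ 0.0028371
Gain = 20 log₁₀(0.0028371) ≈ -50.94 dB

-50.9 dB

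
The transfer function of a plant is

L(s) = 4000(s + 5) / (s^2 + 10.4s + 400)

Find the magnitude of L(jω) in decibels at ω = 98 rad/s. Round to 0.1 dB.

32.5 dB

At s = jω = j98:
zero (s+5): 5 + j98 → |·| = √(5²+98²) = √9629 ≈ 98.127, ∠ = arctan(98/5) ≈ 87.08°
quadratic: (j98)² + 10.4·j98 + 400 = -9204 + j1019.2 → |·| ≈ 9260.3, ∠ ≈ 173.68°
|L| = 4000 · 98.127 / 9260.3 ≈ 42.386
Gain = 20 log₁₀(42.386) ≈ 32.54 dB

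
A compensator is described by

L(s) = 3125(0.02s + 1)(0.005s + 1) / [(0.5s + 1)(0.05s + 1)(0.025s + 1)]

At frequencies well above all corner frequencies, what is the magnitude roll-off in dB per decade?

Each pole contributes −20 dB/decade at high frequency; each zero contributes +20 dB/decade.
Net: 2 zero(s) − 3 pole(s) → -20 dB/decade.

-20 dB/decade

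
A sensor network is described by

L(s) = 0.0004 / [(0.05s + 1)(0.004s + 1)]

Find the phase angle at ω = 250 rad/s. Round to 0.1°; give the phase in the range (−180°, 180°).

At ω = 250 rad/s:
pole (1 + j250·0.05) = 1 + j12.5 → |·| ≈ 12.54, ∠ ≈ 85.43°
pole (1 + j250·0.004) = 1 + j1 → |·| ≈ 1.4142, ∠ ≈ 45.00°
∠L = (0°) − (85.43° + 45.00°) = -130.43°

-130.4°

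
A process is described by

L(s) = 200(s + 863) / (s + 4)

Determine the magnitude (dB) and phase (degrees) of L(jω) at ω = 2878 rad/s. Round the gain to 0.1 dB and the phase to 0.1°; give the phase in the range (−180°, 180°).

At s = jω = j2878:
zero (s+863): 863 + j2878 → |·| = √(863²+2878²) = √9027653 ≈ 3004.6, ∠ = arctan(2878/863) ≈ 73.31°
pole (s+4): 4 + j2878 → |·| = √(4²+2878²) = √8282900 ≈ 2878, ∠ = arctan(2878/4) ≈ 89.92°
|L| = 200 · 3004.6 / 2878 ≈ 208.8
Gain = 20 log₁₀(208.8) ≈ 46.39 dB
∠L = 73.31° − 89.92° = -16.61°

46.4 dB, -16.6°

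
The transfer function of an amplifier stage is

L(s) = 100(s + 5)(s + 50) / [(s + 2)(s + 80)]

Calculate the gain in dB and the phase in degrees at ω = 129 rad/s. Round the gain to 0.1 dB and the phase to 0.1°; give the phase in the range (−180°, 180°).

At s = jω = j129:
zero (s+5): 5 + j129 → |·| = √(5²+129²) = √16666 ≈ 129.1, ∠ = arctan(129/5) ≈ 87.78°
zero (s+50): 50 + j129 → |·| = √(50²+129²) = √19141 ≈ 138.35, ∠ = arctan(129/50) ≈ 68.81°
pole (s+2): 2 + j129 → |·| = √(2²+129²) = √16645 ≈ 129.02, ∠ = arctan(129/2) ≈ 89.11°
pole (s+80): 80 + j129 → |·| = √(80²+129²) = √23041 ≈ 151.79, ∠ = arctan(129/80) ≈ 58.19°
|L| = 100 · 17861 / 19584 ≈ 91.202
Gain = 20 log₁₀(91.202) ≈ 39.20 dB
∠L = 156.59° − 147.30° = 9.29°

39.2 dB, 9.3°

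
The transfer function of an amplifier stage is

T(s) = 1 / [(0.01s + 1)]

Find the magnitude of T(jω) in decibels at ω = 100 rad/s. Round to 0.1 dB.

At ω = 100 rad/s:
pole (1 + j100·0.01) = 1 + j1 → |·| ≈ 1.4142, ∠ ≈ 45.00°
|T| = 1 · 1 / (1.4142) ≈ 0.70711
Gain = 20 log₁₀(0.70711) ≈ -3.01 dB

-3.0 dB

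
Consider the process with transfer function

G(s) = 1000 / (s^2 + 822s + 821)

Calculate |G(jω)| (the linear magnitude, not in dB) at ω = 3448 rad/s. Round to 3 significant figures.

Substitute s = j3448:
Numerator: 1000 = 1000 + j0
Denominator: (j3448)^2 + 822(j3448) + 821 = -11887883 + j2834256
|N| = √(1000² + 0²) ≈ 1000, ∠N ≈ 0.00°
|D| = √(11887883² + 2834256²) ≈ 1.2221e+07, ∠D ≈ 166.59°
|G| = 1000 / 1.2221e+07 ≈ 8.1826e-05

8.18e-05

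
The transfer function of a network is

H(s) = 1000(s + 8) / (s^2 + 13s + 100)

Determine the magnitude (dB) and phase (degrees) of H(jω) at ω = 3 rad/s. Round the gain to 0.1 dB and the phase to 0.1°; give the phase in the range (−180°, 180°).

At s = jω = j3:
zero (s+8): 8 + j3 → |·| = √(8²+3²) = √73 ≈ 8.544, ∠ = arctan(3/8) ≈ 20.56°
quadratic: (j3)² + 13·j3 + 100 = 91 + j39 → |·| ≈ 99.005, ∠ ≈ 23.20°
|H| = 1000 · 8.544 / 99.005 ≈ 86.299
Gain = 20 log₁₀(86.299) ≈ 38.72 dB
∠H = 20.56° − 23.20° = -2.64°

38.7 dB, -2.6°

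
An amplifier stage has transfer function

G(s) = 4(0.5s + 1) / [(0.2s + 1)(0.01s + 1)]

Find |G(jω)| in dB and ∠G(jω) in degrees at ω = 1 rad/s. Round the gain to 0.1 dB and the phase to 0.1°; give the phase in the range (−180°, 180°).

At ω = 1 rad/s:
zero (1 + j1·0.5) = 1 + j0.5 → |·| ≈ 1.118, ∠ ≈ 26.57°
pole (1 + j1·0.2) = 1 + j0.2 → |·| ≈ 1.0198, ∠ ≈ 11.31°
pole (1 + j1·0.01) = 1 + j0.01 → |·| ≈ 1, ∠ ≈ 0.57°
|G| = 4 · 1.118 / (1.0198 · 1) ≈ 4.3852
Gain = 20 log₁₀(4.3852) ≈ 12.84 dB
∠G = (26.57°) − (11.31° + 0.57°) = 14.69°

12.8 dB, 14.7°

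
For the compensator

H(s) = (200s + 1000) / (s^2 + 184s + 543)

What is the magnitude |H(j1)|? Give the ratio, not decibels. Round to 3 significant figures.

1.78

Substitute s = j1:
Numerator: 200(j1) + 1000 = 1000 + j200
Denominator: (j1)^2 + 184(j1) + 543 = 542 + j184
|N| = √(1000² + 200²) ≈ 1019.8, ∠N ≈ 11.31°
|D| = √(542² + 184²) ≈ 572.38, ∠D ≈ 18.75°
|H| = 1019.8 / 572.38 ≈ 1.7817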